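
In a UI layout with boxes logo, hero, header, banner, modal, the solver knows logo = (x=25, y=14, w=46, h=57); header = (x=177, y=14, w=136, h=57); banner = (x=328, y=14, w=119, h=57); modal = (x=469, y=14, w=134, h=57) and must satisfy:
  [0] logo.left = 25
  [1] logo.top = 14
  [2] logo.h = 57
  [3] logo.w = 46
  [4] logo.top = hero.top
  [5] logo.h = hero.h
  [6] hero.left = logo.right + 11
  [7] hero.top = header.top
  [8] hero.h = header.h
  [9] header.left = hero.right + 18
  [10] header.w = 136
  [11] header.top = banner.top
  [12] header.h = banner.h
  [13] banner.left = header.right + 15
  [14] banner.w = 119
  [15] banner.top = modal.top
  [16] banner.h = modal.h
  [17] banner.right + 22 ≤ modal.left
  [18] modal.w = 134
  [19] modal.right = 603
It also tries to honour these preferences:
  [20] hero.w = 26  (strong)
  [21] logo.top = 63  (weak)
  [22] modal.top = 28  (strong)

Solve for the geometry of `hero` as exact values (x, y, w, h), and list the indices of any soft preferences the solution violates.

hero = (x=82, y=14, w=77, h=57)
violated soft preferences: 20, 21, 22

1. hero.y = 14  [logo.top = hero.top]
2. hero.h = 57  [logo.h = hero.h]
3. hero.x = 82  [hero.left = logo.right + 11]
4. hero.w = 77  [header.left = hero.right + 18]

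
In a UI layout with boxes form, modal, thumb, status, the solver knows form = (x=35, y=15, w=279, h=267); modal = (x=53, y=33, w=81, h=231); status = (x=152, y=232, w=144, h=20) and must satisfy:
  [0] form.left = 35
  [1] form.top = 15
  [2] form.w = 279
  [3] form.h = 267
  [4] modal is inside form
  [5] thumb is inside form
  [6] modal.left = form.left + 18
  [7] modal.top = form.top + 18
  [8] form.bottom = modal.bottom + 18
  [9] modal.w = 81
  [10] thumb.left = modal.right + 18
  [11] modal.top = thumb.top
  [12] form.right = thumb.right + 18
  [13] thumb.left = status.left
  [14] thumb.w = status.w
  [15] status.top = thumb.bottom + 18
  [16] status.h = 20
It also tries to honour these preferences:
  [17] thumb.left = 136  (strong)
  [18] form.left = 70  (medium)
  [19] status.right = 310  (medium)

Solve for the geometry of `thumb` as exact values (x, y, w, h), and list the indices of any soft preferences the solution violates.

1. thumb.x = 152  [thumb.left = modal.right + 18]
2. thumb.y = 33  [modal.top = thumb.top]
3. thumb.w = 144  [form.right = thumb.right + 18]
4. thumb.h = 181  [status.top = thumb.bottom + 18]

thumb = (x=152, y=33, w=144, h=181)
violated soft preferences: 17, 18, 19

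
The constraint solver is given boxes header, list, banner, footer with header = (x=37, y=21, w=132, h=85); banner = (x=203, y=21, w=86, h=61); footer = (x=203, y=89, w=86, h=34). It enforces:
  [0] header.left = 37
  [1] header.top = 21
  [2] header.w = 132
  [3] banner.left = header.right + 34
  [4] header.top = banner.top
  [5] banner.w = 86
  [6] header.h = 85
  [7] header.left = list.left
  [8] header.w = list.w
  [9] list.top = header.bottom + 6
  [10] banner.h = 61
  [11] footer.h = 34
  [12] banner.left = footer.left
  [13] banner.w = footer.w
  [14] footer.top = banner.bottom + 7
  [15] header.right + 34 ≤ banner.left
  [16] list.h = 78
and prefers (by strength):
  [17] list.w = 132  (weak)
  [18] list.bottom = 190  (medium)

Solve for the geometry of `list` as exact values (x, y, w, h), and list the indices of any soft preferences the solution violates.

list = (x=37, y=112, w=132, h=78)
violated soft preferences: none

1. list.x = 37  [header.left = list.left]
2. list.w = 132  [header.w = list.w]
3. list.y = 112  [list.top = header.bottom + 6]
4. list.h = 78  [list.h = 78]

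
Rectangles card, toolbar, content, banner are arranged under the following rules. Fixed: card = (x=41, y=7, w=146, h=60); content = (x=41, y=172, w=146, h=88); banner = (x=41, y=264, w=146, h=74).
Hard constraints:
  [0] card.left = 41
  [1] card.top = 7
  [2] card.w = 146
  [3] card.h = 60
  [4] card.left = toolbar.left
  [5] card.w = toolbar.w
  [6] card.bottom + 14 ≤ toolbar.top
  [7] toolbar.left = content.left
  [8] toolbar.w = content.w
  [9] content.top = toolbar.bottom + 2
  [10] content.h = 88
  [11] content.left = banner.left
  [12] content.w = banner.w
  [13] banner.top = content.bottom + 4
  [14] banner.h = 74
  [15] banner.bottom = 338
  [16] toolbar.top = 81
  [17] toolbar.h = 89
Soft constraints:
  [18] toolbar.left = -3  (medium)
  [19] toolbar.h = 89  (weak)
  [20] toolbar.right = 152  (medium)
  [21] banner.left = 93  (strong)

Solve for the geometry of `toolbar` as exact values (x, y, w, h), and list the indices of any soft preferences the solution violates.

toolbar = (x=41, y=81, w=146, h=89)
violated soft preferences: 18, 20, 21

1. toolbar.x = 41  [card.left = toolbar.left]
2. toolbar.w = 146  [card.w = toolbar.w]
3. toolbar.y = 81  [toolbar.top = 81]
4. toolbar.h = 89  [toolbar.h = 89]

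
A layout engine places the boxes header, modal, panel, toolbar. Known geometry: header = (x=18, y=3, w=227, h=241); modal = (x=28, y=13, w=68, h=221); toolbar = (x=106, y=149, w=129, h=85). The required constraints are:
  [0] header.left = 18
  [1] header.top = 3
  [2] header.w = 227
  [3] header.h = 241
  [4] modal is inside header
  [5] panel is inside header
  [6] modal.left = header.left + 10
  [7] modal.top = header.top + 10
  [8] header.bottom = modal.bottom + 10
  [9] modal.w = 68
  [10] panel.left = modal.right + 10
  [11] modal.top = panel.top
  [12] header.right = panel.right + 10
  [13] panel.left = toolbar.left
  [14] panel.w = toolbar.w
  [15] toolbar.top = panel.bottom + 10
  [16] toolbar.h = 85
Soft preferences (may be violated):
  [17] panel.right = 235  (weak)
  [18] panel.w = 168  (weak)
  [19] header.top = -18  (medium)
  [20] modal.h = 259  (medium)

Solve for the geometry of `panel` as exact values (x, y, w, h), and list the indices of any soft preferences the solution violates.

panel = (x=106, y=13, w=129, h=126)
violated soft preferences: 18, 19, 20

1. panel.x = 106  [panel.left = modal.right + 10]
2. panel.y = 13  [modal.top = panel.top]
3. panel.w = 129  [header.right = panel.right + 10]
4. panel.h = 126  [toolbar.top = panel.bottom + 10]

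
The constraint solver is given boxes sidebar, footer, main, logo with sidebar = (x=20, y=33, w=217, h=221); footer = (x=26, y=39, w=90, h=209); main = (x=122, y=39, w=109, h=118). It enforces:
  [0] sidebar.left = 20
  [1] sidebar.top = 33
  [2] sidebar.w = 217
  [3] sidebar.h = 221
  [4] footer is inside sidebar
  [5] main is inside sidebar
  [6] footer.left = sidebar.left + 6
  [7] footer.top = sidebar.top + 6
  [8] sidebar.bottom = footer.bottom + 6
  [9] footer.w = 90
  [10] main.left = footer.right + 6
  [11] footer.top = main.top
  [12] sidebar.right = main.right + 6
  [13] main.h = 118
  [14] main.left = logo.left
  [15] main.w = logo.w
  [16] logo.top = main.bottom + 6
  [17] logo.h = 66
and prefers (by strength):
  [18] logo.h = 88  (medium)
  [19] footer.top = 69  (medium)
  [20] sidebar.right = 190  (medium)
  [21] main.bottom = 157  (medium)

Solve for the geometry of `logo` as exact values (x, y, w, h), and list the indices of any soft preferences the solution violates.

1. logo.x = 122  [main.left = logo.left]
2. logo.w = 109  [main.w = logo.w]
3. logo.y = 163  [logo.top = main.bottom + 6]
4. logo.h = 66  [logo.h = 66]

logo = (x=122, y=163, w=109, h=66)
violated soft preferences: 18, 19, 20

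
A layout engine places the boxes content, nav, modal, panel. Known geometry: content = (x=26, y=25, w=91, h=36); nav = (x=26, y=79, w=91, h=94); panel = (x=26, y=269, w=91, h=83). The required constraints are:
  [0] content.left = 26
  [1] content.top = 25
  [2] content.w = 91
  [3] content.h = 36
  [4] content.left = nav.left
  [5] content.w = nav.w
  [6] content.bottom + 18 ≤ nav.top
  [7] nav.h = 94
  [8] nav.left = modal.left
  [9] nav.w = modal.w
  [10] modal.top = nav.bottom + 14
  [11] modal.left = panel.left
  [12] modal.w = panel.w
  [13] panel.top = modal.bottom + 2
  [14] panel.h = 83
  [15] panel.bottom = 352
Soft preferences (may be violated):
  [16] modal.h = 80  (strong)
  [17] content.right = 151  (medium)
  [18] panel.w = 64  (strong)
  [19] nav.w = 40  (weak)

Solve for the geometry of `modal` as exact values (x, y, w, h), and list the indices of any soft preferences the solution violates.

1. modal.x = 26  [nav.left = modal.left]
2. modal.w = 91  [nav.w = modal.w]
3. modal.y = 187  [modal.top = nav.bottom + 14]
4. modal.h = 80  [panel.top = modal.bottom + 2]

modal = (x=26, y=187, w=91, h=80)
violated soft preferences: 17, 18, 19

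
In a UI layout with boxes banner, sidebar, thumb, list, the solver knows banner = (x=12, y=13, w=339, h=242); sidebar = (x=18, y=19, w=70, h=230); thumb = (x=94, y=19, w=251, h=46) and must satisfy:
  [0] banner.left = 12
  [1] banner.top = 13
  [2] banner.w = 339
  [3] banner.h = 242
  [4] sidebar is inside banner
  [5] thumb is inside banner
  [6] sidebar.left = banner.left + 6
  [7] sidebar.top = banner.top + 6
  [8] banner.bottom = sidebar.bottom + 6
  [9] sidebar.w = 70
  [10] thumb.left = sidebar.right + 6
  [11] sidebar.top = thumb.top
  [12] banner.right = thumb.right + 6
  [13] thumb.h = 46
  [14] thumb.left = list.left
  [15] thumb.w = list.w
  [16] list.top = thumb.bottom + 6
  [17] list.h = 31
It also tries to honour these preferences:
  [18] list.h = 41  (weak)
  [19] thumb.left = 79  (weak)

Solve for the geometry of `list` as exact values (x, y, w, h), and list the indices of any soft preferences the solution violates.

1. list.x = 94  [thumb.left = list.left]
2. list.w = 251  [thumb.w = list.w]
3. list.y = 71  [list.top = thumb.bottom + 6]
4. list.h = 31  [list.h = 31]

list = (x=94, y=71, w=251, h=31)
violated soft preferences: 18, 19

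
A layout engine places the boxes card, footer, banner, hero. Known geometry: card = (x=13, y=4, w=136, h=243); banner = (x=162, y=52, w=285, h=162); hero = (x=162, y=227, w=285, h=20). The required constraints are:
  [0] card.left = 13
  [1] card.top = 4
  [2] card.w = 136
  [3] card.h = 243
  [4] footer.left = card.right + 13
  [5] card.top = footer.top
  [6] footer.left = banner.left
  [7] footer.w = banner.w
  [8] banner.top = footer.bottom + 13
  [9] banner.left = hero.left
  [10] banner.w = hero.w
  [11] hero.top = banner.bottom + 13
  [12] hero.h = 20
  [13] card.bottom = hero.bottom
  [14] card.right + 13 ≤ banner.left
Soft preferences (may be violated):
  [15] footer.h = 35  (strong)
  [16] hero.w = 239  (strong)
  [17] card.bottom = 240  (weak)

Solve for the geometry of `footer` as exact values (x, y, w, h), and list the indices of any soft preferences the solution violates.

footer = (x=162, y=4, w=285, h=35)
violated soft preferences: 16, 17

1. footer.x = 162  [footer.left = card.right + 13]
2. footer.y = 4  [card.top = footer.top]
3. footer.w = 285  [footer.w = banner.w]
4. footer.h = 35  [banner.top = footer.bottom + 13]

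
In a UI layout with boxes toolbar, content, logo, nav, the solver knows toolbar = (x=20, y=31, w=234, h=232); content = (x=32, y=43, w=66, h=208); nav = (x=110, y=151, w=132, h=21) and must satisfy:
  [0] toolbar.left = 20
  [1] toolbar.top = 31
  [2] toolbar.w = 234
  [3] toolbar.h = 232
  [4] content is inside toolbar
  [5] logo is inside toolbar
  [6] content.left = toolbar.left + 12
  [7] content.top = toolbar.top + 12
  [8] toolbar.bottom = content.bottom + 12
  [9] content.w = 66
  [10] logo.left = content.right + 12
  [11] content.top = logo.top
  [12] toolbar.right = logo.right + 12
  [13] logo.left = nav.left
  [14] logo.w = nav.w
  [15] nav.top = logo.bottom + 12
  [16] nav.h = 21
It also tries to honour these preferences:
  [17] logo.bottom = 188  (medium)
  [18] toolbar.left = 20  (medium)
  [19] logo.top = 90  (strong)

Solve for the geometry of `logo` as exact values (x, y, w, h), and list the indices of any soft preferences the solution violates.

logo = (x=110, y=43, w=132, h=96)
violated soft preferences: 17, 19

1. logo.x = 110  [logo.left = content.right + 12]
2. logo.y = 43  [content.top = logo.top]
3. logo.w = 132  [toolbar.right = logo.right + 12]
4. logo.h = 96  [nav.top = logo.bottom + 12]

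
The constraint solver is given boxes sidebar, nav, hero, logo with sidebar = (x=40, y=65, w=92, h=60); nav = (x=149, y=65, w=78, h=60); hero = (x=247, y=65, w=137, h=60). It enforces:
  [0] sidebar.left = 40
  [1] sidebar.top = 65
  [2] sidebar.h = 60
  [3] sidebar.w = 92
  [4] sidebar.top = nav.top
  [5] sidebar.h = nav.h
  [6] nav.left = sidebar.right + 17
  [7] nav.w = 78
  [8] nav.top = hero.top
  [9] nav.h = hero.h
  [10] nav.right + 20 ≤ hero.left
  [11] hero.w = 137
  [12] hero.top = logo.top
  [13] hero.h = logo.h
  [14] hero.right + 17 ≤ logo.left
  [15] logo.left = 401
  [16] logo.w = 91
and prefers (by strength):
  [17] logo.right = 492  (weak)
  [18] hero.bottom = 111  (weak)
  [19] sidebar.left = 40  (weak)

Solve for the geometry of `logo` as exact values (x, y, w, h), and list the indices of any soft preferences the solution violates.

1. logo.y = 65  [hero.top = logo.top]
2. logo.h = 60  [hero.h = logo.h]
3. logo.x = 401  [logo.left = 401]
4. logo.w = 91  [logo.w = 91]

logo = (x=401, y=65, w=91, h=60)
violated soft preferences: 18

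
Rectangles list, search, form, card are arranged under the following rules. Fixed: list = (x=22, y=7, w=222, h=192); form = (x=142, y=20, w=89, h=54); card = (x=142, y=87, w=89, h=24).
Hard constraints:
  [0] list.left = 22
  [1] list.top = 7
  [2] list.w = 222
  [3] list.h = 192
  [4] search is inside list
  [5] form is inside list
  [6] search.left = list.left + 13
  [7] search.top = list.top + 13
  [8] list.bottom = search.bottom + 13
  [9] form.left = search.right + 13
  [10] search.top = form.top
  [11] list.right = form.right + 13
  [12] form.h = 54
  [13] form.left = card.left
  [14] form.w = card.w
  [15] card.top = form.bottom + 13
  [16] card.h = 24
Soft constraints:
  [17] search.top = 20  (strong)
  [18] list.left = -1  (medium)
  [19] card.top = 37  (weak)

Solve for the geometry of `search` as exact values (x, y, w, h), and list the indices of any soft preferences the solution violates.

search = (x=35, y=20, w=94, h=166)
violated soft preferences: 18, 19

1. search.x = 35  [search.left = list.left + 13]
2. search.y = 20  [search.top = list.top + 13]
3. search.h = 166  [list.bottom = search.bottom + 13]
4. search.w = 94  [form.left = search.right + 13]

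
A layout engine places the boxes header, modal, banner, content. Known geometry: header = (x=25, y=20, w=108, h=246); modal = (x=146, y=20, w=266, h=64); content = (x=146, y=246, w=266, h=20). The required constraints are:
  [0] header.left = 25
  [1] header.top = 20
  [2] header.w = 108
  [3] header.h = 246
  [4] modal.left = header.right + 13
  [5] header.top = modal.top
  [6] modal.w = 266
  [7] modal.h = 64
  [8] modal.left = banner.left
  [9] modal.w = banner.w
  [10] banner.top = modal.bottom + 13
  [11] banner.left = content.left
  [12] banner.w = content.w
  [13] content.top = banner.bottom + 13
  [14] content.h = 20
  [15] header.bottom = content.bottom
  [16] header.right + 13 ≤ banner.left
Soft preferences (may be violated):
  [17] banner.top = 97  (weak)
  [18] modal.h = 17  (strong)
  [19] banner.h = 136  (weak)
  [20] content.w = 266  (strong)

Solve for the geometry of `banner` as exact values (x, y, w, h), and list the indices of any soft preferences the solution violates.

banner = (x=146, y=97, w=266, h=136)
violated soft preferences: 18

1. banner.x = 146  [modal.left = banner.left]
2. banner.w = 266  [modal.w = banner.w]
3. banner.y = 97  [banner.top = modal.bottom + 13]
4. banner.h = 136  [content.top = banner.bottom + 13]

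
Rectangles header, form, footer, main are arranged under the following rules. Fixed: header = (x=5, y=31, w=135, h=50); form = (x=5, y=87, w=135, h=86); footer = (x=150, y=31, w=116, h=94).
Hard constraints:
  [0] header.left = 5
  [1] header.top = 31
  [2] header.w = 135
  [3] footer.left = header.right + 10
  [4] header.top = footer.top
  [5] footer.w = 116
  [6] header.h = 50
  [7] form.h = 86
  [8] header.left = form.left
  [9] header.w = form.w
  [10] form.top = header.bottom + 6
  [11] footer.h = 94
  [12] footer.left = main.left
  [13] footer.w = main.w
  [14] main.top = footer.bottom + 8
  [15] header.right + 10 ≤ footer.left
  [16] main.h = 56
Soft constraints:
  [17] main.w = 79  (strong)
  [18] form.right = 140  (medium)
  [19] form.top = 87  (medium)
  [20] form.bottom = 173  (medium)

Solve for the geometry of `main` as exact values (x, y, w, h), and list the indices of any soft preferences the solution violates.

1. main.x = 150  [footer.left = main.left]
2. main.w = 116  [footer.w = main.w]
3. main.y = 133  [main.top = footer.bottom + 8]
4. main.h = 56  [main.h = 56]

main = (x=150, y=133, w=116, h=56)
violated soft preferences: 17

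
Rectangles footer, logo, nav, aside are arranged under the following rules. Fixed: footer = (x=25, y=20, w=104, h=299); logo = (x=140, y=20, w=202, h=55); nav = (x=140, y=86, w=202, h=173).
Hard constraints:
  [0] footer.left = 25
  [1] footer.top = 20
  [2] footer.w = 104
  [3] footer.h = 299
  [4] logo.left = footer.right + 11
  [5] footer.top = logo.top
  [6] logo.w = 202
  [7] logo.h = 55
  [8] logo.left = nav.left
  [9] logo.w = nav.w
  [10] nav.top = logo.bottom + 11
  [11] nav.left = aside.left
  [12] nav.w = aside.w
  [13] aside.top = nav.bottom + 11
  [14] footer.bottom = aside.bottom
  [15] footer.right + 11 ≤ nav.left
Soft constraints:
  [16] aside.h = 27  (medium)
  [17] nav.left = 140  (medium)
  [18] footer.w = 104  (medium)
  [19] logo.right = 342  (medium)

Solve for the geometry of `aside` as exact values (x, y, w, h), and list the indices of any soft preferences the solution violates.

1. aside.x = 140  [nav.left = aside.left]
2. aside.w = 202  [nav.w = aside.w]
3. aside.y = 270  [aside.top = nav.bottom + 11]
4. aside.h = 49  [footer.bottom = aside.bottom]

aside = (x=140, y=270, w=202, h=49)
violated soft preferences: 16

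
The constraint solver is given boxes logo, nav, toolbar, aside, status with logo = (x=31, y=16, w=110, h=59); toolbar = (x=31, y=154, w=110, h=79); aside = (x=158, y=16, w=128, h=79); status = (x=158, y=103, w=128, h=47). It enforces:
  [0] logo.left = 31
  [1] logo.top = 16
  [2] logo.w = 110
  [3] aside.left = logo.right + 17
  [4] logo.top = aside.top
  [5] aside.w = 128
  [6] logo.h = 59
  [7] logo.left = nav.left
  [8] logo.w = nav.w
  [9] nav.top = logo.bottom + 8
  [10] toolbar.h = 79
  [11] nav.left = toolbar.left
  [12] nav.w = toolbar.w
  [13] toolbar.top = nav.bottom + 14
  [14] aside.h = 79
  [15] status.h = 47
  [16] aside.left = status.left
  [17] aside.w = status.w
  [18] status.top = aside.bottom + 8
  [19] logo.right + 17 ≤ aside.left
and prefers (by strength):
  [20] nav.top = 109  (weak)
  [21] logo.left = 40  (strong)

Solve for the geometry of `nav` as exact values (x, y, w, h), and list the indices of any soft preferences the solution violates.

1. nav.x = 31  [logo.left = nav.left]
2. nav.w = 110  [logo.w = nav.w]
3. nav.y = 83  [nav.top = logo.bottom + 8]
4. nav.h = 57  [toolbar.top = nav.bottom + 14]

nav = (x=31, y=83, w=110, h=57)
violated soft preferences: 20, 21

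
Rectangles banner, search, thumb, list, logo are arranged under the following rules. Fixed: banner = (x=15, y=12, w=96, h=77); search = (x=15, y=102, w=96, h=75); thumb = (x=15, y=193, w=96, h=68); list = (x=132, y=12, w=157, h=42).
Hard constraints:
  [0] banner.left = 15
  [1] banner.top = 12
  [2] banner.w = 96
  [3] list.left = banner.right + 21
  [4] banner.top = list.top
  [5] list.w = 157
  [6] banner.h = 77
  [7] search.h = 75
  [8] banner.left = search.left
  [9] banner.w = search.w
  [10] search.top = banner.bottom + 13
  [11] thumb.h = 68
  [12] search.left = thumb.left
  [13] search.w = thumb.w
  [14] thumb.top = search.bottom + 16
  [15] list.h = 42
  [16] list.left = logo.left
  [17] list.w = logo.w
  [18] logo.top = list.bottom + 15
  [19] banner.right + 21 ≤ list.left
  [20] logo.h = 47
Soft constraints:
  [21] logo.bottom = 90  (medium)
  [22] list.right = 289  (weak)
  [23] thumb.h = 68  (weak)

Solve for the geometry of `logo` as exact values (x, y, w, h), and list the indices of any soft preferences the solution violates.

1. logo.x = 132  [list.left = logo.left]
2. logo.w = 157  [list.w = logo.w]
3. logo.y = 69  [logo.top = list.bottom + 15]
4. logo.h = 47  [logo.h = 47]

logo = (x=132, y=69, w=157, h=47)
violated soft preferences: 21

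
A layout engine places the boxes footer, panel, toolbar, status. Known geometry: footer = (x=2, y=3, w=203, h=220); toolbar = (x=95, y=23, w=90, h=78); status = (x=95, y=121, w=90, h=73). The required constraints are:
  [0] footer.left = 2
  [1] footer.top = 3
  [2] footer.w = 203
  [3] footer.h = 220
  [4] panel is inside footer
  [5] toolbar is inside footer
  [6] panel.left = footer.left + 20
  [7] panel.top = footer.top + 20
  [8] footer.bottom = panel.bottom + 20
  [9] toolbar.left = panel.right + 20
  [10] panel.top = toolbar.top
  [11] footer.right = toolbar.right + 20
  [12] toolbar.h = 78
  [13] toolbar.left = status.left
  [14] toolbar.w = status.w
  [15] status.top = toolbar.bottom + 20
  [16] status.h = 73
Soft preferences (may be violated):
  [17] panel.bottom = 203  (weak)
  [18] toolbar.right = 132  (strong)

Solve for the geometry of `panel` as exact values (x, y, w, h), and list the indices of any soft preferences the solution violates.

panel = (x=22, y=23, w=53, h=180)
violated soft preferences: 18

1. panel.x = 22  [panel.left = footer.left + 20]
2. panel.y = 23  [panel.top = footer.top + 20]
3. panel.h = 180  [footer.bottom = panel.bottom + 20]
4. panel.w = 53  [toolbar.left = panel.right + 20]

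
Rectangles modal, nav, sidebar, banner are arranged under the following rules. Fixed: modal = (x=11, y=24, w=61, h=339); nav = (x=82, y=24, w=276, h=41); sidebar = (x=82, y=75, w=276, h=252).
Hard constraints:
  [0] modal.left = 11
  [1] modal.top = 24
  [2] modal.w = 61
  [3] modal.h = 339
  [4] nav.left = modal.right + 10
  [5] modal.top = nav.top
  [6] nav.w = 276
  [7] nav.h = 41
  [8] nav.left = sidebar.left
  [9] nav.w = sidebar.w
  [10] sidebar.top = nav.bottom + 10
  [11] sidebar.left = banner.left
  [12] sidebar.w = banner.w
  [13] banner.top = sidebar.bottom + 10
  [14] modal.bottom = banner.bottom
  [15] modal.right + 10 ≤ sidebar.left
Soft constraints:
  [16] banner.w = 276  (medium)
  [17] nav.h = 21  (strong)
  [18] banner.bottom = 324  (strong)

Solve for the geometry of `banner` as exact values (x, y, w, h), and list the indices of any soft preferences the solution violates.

banner = (x=82, y=337, w=276, h=26)
violated soft preferences: 17, 18

1. banner.x = 82  [sidebar.left = banner.left]
2. banner.w = 276  [sidebar.w = banner.w]
3. banner.y = 337  [banner.top = sidebar.bottom + 10]
4. banner.h = 26  [modal.bottom = banner.bottom]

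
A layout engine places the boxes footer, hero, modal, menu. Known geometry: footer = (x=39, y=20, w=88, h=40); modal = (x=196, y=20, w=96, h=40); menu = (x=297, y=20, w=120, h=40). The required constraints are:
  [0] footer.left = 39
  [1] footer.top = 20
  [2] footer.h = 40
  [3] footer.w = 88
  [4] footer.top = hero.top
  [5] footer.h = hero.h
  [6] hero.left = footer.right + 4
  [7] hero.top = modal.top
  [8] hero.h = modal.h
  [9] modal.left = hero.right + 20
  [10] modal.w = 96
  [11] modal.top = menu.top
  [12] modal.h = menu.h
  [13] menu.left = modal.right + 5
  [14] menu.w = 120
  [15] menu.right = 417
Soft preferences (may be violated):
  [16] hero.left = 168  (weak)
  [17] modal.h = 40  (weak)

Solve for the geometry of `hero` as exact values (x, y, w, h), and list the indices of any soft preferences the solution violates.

hero = (x=131, y=20, w=45, h=40)
violated soft preferences: 16

1. hero.y = 20  [footer.top = hero.top]
2. hero.h = 40  [footer.h = hero.h]
3. hero.x = 131  [hero.left = footer.right + 4]
4. hero.w = 45  [modal.left = hero.right + 20]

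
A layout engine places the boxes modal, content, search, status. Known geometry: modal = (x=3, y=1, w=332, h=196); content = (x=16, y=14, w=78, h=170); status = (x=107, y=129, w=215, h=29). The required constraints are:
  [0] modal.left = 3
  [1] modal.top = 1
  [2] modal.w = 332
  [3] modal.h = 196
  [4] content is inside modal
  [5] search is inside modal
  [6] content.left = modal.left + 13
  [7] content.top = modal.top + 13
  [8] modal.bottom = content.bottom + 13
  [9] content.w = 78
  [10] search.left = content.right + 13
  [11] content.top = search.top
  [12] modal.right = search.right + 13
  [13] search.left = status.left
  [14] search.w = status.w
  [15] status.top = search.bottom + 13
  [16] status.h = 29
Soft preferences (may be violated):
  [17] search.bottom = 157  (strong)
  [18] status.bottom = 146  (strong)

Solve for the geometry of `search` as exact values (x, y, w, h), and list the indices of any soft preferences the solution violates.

1. search.x = 107  [search.left = content.right + 13]
2. search.y = 14  [content.top = search.top]
3. search.w = 215  [modal.right = search.right + 13]
4. search.h = 102  [status.top = search.bottom + 13]

search = (x=107, y=14, w=215, h=102)
violated soft preferences: 17, 18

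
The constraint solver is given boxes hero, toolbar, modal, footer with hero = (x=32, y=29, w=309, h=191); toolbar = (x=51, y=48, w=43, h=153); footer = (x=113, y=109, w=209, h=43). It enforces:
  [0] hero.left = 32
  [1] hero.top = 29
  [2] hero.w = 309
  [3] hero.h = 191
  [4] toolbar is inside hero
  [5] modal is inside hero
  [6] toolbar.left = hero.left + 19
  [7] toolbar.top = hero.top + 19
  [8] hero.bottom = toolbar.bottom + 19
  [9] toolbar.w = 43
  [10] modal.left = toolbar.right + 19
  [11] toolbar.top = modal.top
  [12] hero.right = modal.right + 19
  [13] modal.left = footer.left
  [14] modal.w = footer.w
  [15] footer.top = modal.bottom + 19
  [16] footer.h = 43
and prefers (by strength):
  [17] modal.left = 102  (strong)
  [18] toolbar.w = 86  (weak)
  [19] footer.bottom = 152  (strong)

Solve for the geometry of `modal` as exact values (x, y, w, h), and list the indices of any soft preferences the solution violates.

1. modal.x = 113  [modal.left = toolbar.right + 19]
2. modal.y = 48  [toolbar.top = modal.top]
3. modal.w = 209  [hero.right = modal.right + 19]
4. modal.h = 42  [footer.top = modal.bottom + 19]

modal = (x=113, y=48, w=209, h=42)
violated soft preferences: 17, 18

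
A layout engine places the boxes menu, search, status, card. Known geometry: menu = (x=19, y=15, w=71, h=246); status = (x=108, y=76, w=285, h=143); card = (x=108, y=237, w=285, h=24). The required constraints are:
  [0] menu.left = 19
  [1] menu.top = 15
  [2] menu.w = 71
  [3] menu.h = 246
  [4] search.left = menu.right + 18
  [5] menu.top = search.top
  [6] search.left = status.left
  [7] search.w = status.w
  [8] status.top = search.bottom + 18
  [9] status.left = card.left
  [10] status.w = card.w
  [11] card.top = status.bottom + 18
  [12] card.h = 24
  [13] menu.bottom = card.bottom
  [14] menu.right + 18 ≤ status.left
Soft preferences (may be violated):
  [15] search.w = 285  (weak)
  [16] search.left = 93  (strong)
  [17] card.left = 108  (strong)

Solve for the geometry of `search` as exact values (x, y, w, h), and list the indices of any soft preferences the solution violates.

search = (x=108, y=15, w=285, h=43)
violated soft preferences: 16

1. search.x = 108  [search.left = menu.right + 18]
2. search.y = 15  [menu.top = search.top]
3. search.w = 285  [search.w = status.w]
4. search.h = 43  [status.top = search.bottom + 18]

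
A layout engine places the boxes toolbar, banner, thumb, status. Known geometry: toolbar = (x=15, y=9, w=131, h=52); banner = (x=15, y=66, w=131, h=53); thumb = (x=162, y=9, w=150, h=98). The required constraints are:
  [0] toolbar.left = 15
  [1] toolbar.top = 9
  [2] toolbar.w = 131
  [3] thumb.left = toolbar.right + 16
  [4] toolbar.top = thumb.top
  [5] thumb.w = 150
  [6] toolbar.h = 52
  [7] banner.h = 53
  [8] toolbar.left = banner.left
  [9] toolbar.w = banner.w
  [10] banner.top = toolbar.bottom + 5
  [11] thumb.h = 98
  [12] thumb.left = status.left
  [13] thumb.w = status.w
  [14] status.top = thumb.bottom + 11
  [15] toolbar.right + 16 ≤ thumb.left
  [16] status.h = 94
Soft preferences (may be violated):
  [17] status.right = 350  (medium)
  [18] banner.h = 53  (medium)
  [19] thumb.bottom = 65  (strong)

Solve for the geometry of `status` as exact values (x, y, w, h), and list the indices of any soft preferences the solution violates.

1. status.x = 162  [thumb.left = status.left]
2. status.w = 150  [thumb.w = status.w]
3. status.y = 118  [status.top = thumb.bottom + 11]
4. status.h = 94  [status.h = 94]

status = (x=162, y=118, w=150, h=94)
violated soft preferences: 17, 19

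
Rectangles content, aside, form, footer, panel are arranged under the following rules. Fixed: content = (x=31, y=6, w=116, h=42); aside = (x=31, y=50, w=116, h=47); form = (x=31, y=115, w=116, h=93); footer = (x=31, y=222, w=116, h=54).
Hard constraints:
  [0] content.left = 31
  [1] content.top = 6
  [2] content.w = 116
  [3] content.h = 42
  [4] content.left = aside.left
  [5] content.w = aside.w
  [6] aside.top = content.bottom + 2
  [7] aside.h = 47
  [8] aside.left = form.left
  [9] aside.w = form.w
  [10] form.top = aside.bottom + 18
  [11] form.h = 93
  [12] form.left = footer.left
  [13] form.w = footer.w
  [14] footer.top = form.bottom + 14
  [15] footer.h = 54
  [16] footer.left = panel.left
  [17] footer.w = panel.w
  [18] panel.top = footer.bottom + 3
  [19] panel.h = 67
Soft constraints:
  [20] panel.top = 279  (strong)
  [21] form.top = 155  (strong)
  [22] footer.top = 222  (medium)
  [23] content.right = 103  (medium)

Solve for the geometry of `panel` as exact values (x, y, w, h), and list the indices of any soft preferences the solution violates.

panel = (x=31, y=279, w=116, h=67)
violated soft preferences: 21, 23

1. panel.x = 31  [footer.left = panel.left]
2. panel.w = 116  [footer.w = panel.w]
3. panel.y = 279  [panel.top = footer.bottom + 3]
4. panel.h = 67  [panel.h = 67]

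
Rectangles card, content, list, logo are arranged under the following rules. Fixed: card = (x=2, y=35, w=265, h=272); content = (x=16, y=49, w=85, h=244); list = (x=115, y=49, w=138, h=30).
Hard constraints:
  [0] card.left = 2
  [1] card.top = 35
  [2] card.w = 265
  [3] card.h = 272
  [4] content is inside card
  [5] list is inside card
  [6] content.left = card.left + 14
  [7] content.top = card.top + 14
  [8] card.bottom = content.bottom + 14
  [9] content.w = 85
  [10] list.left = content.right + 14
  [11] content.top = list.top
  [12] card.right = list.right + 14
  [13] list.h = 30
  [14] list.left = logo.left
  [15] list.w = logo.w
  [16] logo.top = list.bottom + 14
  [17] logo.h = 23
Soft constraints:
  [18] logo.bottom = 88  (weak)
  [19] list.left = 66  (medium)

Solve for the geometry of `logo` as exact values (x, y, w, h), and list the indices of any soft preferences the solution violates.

logo = (x=115, y=93, w=138, h=23)
violated soft preferences: 18, 19

1. logo.x = 115  [list.left = logo.left]
2. logo.w = 138  [list.w = logo.w]
3. logo.y = 93  [logo.top = list.bottom + 14]
4. logo.h = 23  [logo.h = 23]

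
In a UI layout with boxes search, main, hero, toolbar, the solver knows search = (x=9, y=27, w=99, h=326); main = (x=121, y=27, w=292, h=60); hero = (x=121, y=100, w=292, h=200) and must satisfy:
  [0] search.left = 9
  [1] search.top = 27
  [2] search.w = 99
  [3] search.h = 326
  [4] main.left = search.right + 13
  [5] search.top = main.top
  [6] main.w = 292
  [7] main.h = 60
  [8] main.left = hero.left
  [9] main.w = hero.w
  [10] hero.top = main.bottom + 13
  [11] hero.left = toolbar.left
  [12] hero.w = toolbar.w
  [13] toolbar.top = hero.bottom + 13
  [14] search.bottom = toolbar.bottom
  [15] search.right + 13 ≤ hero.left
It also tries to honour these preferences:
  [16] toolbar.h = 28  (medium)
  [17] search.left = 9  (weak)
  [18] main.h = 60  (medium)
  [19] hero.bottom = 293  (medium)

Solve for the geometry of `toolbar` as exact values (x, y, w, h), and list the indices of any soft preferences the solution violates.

1. toolbar.x = 121  [hero.left = toolbar.left]
2. toolbar.w = 292  [hero.w = toolbar.w]
3. toolbar.y = 313  [toolbar.top = hero.bottom + 13]
4. toolbar.h = 40  [search.bottom = toolbar.bottom]

toolbar = (x=121, y=313, w=292, h=40)
violated soft preferences: 16, 19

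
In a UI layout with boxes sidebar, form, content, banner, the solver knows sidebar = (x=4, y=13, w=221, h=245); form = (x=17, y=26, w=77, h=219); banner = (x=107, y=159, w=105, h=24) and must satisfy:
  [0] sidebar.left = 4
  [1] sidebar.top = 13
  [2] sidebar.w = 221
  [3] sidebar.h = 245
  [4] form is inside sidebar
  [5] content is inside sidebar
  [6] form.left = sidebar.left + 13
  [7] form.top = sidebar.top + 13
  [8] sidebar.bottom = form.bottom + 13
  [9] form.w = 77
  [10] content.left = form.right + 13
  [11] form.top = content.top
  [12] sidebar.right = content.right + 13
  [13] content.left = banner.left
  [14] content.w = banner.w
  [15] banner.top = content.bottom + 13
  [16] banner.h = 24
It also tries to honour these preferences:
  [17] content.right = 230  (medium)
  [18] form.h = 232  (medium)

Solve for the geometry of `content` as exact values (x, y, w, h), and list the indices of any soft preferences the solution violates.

content = (x=107, y=26, w=105, h=120)
violated soft preferences: 17, 18

1. content.x = 107  [content.left = form.right + 13]
2. content.y = 26  [form.top = content.top]
3. content.w = 105  [sidebar.right = content.right + 13]
4. content.h = 120  [banner.top = content.bottom + 13]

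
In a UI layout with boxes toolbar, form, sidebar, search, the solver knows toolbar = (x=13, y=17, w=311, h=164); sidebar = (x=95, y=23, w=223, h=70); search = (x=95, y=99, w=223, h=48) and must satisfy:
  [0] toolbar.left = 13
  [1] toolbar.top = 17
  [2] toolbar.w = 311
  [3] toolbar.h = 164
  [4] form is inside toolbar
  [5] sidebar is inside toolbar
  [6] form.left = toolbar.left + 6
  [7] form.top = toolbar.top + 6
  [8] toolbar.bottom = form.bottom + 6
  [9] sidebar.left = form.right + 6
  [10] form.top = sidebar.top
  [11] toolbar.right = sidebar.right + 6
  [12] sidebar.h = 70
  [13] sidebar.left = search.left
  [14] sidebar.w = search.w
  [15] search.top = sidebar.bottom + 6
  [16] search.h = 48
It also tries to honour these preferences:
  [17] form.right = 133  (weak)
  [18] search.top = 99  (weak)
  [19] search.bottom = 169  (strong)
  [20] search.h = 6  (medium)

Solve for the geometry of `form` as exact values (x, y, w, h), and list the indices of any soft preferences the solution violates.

1. form.x = 19  [form.left = toolbar.left + 6]
2. form.y = 23  [form.top = toolbar.top + 6]
3. form.h = 152  [toolbar.bottom = form.bottom + 6]
4. form.w = 70  [sidebar.left = form.right + 6]

form = (x=19, y=23, w=70, h=152)
violated soft preferences: 17, 19, 20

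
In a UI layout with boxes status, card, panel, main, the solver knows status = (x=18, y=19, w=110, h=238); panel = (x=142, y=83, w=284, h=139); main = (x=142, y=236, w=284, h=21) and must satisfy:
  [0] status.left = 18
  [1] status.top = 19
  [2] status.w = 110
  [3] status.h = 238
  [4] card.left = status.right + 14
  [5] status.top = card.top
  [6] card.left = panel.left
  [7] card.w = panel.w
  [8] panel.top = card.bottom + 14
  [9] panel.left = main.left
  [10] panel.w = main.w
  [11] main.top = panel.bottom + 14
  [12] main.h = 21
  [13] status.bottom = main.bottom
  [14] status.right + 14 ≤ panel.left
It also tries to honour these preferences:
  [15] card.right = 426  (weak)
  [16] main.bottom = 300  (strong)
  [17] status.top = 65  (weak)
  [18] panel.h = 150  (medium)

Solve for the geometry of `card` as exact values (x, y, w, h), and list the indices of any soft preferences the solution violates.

card = (x=142, y=19, w=284, h=50)
violated soft preferences: 16, 17, 18

1. card.x = 142  [card.left = status.right + 14]
2. card.y = 19  [status.top = card.top]
3. card.w = 284  [card.w = panel.w]
4. card.h = 50  [panel.top = card.bottom + 14]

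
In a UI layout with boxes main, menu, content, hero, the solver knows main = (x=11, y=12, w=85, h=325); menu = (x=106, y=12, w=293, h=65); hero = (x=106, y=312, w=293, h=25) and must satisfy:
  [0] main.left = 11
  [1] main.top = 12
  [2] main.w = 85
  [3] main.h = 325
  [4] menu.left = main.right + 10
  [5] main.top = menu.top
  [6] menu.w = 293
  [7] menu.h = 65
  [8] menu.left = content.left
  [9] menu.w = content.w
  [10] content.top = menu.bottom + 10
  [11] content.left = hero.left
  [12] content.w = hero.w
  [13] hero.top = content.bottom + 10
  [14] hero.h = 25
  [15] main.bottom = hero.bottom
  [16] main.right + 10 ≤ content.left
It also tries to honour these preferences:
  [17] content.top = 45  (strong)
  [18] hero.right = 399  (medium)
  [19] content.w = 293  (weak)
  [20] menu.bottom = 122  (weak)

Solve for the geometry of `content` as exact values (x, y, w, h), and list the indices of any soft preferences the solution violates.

content = (x=106, y=87, w=293, h=215)
violated soft preferences: 17, 20

1. content.x = 106  [menu.left = content.left]
2. content.w = 293  [menu.w = content.w]
3. content.y = 87  [content.top = menu.bottom + 10]
4. content.h = 215  [hero.top = content.bottom + 10]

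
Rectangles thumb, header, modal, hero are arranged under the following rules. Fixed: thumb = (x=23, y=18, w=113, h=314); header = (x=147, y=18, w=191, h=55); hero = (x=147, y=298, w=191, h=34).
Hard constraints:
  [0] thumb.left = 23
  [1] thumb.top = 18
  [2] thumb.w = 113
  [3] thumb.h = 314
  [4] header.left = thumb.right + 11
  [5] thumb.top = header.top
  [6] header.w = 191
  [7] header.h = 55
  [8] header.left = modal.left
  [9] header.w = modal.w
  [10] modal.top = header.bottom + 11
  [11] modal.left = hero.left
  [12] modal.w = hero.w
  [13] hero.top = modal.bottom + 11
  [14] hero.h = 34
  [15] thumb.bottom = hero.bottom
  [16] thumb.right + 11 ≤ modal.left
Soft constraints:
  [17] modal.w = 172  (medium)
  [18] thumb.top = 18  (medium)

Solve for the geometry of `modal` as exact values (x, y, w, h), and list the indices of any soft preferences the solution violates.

1. modal.x = 147  [header.left = modal.left]
2. modal.w = 191  [header.w = modal.w]
3. modal.y = 84  [modal.top = header.bottom + 11]
4. modal.h = 203  [hero.top = modal.bottom + 11]

modal = (x=147, y=84, w=191, h=203)
violated soft preferences: 17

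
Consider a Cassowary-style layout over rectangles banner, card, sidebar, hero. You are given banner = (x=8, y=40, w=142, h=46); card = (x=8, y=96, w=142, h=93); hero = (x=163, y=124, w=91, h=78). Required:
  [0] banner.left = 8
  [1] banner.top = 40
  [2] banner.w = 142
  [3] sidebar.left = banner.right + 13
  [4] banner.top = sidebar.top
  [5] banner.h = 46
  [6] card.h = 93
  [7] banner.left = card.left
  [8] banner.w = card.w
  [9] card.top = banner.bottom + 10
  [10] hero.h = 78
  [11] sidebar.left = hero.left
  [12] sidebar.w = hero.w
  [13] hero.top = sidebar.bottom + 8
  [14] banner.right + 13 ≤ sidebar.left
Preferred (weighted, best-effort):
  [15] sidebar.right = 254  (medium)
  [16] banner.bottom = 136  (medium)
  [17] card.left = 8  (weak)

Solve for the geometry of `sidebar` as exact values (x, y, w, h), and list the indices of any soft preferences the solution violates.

1. sidebar.x = 163  [sidebar.left = banner.right + 13]
2. sidebar.y = 40  [banner.top = sidebar.top]
3. sidebar.w = 91  [sidebar.w = hero.w]
4. sidebar.h = 76  [hero.top = sidebar.bottom + 8]

sidebar = (x=163, y=40, w=91, h=76)
violated soft preferences: 16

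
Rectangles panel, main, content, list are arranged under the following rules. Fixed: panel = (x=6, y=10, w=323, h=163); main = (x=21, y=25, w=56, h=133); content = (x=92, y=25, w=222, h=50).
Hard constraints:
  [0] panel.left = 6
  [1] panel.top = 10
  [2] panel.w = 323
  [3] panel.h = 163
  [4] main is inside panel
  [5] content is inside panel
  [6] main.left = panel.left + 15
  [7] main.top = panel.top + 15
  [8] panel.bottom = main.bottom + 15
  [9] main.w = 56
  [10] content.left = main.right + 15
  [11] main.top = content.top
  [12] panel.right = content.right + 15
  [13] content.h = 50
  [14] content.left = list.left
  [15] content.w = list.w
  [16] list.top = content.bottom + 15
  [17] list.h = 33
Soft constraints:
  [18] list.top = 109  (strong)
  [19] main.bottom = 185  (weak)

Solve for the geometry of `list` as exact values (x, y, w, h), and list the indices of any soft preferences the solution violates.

list = (x=92, y=90, w=222, h=33)
violated soft preferences: 18, 19

1. list.x = 92  [content.left = list.left]
2. list.w = 222  [content.w = list.w]
3. list.y = 90  [list.top = content.bottom + 15]
4. list.h = 33  [list.h = 33]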